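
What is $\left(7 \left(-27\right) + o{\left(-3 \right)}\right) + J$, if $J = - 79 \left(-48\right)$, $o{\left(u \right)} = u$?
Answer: $3600$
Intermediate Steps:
$J = 3792$ ($J = \left(-1\right) \left(-3792\right) = 3792$)
$\left(7 \left(-27\right) + o{\left(-3 \right)}\right) + J = \left(7 \left(-27\right) - 3\right) + 3792 = \left(-189 - 3\right) + 3792 = -192 + 3792 = 3600$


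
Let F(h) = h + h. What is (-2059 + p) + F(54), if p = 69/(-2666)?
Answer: -5201435/2666 ≈ -1951.0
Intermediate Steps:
F(h) = 2*h
p = -69/2666 (p = 69*(-1/2666) = -69/2666 ≈ -0.025881)
(-2059 + p) + F(54) = (-2059 - 69/2666) + 2*54 = -5489363/2666 + 108 = -5201435/2666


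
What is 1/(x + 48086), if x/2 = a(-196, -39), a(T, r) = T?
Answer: 1/47694 ≈ 2.0967e-5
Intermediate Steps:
x = -392 (x = 2*(-196) = -392)
1/(x + 48086) = 1/(-392 + 48086) = 1/47694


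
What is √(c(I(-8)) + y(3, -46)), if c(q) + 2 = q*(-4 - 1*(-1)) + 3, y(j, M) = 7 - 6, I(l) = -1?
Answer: √5 ≈ 2.2361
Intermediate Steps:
y(j, M) = 1
c(q) = 1 - 3*q (c(q) = -2 + (q*(-4 - 1*(-1)) + 3) = -2 + (q*(-4 + 1) + 3) = -2 + (q*(-3) + 3) = -2 + (-3*q + 3) = -2 + (3 - 3*q) = 1 - 3*q)
√(c(I(-8)) + y(3, -46)) = √((1 - 3*(-1)) + 1) = √((1 + 3) + 1) = √(4 + 1) = √5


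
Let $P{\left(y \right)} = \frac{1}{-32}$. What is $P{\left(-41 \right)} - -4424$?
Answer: $\frac{141567}{32} \approx 4424.0$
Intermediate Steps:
$P{\left(y \right)} = - \frac{1}{32}$
$P{\left(-41 \right)} - -4424 = - \frac{1}{32} - -4424 = - \frac{1}{32} + 4424 = \frac{141567}{32}$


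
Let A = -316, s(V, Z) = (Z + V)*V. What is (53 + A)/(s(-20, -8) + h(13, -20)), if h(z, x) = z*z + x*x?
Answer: -263/1129 ≈ -0.23295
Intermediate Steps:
h(z, x) = x² + z² (h(z, x) = z² + x² = x² + z²)
s(V, Z) = V*(V + Z) (s(V, Z) = (V + Z)*V = V*(V + Z))
(53 + A)/(s(-20, -8) + h(13, -20)) = (53 - 316)/(-20*(-20 - 8) + ((-20)² + 13²)) = -263/(-20*(-28) + (400 + 169)) = -263/(560 + 569) = -263/1129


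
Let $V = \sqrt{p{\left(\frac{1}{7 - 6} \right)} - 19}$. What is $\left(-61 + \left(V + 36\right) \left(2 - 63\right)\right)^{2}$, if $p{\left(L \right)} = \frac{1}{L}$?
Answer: $5027071 + 826062 i \sqrt{2} \approx 5.0271 \cdot 10^{6} + 1.1682 \cdot 10^{6} i$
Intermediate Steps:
$V = 3 i \sqrt{2}$ ($V = \sqrt{\frac{1}{\frac{1}{7 - 6}} - 19} = \sqrt{\frac{1}{1^{-1}} - 19} = \sqrt{1^{-1} - 19} = \sqrt{1 - 19} = \sqrt{-18} = 3 i \sqrt{2} \approx 4.2426 i$)
$\left(-61 + \left(V + 36\right) \left(2 - 63\right)\right)^{2} = \left(-61 + \left(3 i \sqrt{2} + 36\right) \left(2 - 63\right)\right)^{2} = \left(-61 + \left(36 + 3 i \sqrt{2}\right) \left(-61\right)\right)^{2} = \left(-61 - \left(2196 + 183 i \sqrt{2}\right)\right)^{2} = \left(-2257 - 183 i \sqrt{2}\right)^{2}$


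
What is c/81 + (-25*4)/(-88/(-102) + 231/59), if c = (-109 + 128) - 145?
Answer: -2909378/129393 ≈ -22.485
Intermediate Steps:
c = -126 (c = 19 - 145 = -126)
c/81 + (-25*4)/(-88/(-102) + 231/59) = -126/81 + (-25*4)/(-88/(-102) + 231/59) = -126*1/81 - 100/(-88*(-1/102) + 231*(1/59)) = -14/9 - 100/(44/51 + 231/59) = -14/9 - 100/14377/3009 = -14/9 - 100*3009/14377 = -14/9 - 300900/14377 = -2909378/129393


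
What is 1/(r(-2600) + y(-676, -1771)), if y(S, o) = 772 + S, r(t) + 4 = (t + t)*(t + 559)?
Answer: 1/10613292 ≈ 9.4221e-8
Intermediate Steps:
r(t) = -4 + 2*t*(559 + t) (r(t) = -4 + (t + t)*(t + 559) = -4 + (2*t)*(559 + t) = -4 + 2*t*(559 + t))
1/(r(-2600) + y(-676, -1771)) = 1/((-4 + 2*(-2600)² + 1118*(-2600)) + (772 - 676)) = 1/((-4 + 2*6760000 - 2906800) + 96) = 1/((-4 + 13520000 - 2906800) + 96) = 1/(10613196 + 96) = 1/10613292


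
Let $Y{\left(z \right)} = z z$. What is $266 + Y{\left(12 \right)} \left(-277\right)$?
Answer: $-39622$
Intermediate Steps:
$Y{\left(z \right)} = z^{2}$
$266 + Y{\left(12 \right)} \left(-277\right) = 266 + 12^{2} \left(-277\right) = 266 + 144 \left(-277\right) = 266 - 39888 = -39622$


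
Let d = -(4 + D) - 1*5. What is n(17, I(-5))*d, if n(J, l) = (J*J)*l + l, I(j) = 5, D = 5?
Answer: -20300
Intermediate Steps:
n(J, l) = l + l*J**2 (n(J, l) = J**2*l + l = l*J**2 + l = l + l*J**2)
d = -14 (d = -(4 + 5) - 1*5 = -1*9 - 5 = -9 - 5 = -14)
n(17, I(-5))*d = (5*(1 + 17**2))*(-14) = (5*(1 + 289))*(-14) = (5*290)*(-14) = 1450*(-14) = -20300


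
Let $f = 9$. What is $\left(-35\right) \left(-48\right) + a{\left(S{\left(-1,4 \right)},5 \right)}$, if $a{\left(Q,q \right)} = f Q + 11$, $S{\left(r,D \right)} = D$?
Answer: $1727$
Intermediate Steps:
$a{\left(Q,q \right)} = 11 + 9 Q$ ($a{\left(Q,q \right)} = 9 Q + 11 = 11 + 9 Q$)
$\left(-35\right) \left(-48\right) + a{\left(S{\left(-1,4 \right)},5 \right)} = \left(-35\right) \left(-48\right) + \left(11 + 9 \cdot 4\right) = 1680 + \left(11 + 36\right) = 1680 + 47 = 1727$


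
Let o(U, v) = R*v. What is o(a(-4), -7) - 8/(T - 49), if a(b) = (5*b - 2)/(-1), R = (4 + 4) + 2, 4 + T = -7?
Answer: -1048/15 ≈ -69.867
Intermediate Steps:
T = -11 (T = -4 - 7 = -11)
R = 10 (R = 8 + 2 = 10)
a(b) = 2 - 5*b (a(b) = (-2 + 5*b)*(-1) = 2 - 5*b)
o(U, v) = 10*v
o(a(-4), -7) - 8/(T - 49) = 10*(-7) - 8/(-11 - 49) = -70 - 8/(-60) = -70 - 8*(-1/60) = -70 + 2/15 = -1048/15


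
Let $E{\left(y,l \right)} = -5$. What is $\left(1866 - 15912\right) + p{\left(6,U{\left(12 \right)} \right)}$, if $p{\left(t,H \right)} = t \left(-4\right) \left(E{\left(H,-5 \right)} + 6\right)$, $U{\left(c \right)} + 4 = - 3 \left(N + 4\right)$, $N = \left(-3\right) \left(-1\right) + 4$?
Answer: $-14070$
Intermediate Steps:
$N = 7$ ($N = 3 + 4 = 7$)
$U{\left(c \right)} = -37$ ($U{\left(c \right)} = -4 - 3 \left(7 + 4\right) = -4 - 33 = -37$)
$p{\left(t,H \right)} = - 4 t$ ($p{\left(t,H \right)} = t \left(-4\right) \left(-5 + 6\right) = - 4 t 1 = - 4 t$)
$\left(1866 - 15912\right) + p{\left(6,U{\left(12 \right)} \right)} = \left(1866 - 15912\right) - 24 = -14046 - 24 = -14070$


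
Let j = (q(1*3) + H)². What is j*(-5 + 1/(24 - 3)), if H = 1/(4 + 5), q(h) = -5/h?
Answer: -2912/243 ≈ -11.984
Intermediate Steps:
H = ⅑ (H = 1/9 = ⅑ ≈ 0.11111)
j = 196/81 (j = (-5/(1*3) + ⅑)² = (-5/3 + ⅑)² = (-14/9)² = 196/81 ≈ 2.4198)
j*(-5 + 1/(24 - 3)) = 196*(-5 + 1/(24 - 3))/81 = 196*(-5 + 1/21)/81 = (196/81)*(-104/21) = -2912/243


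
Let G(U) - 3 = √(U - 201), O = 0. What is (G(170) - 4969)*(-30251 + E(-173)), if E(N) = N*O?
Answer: 150226466 - 30251*I*√31 ≈ 1.5023e+8 - 1.6843e+5*I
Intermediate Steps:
G(U) = 3 + √(-201 + U) (G(U) = 3 + √(U - 201) = 3 + √(-201 + U))
E(N) = 0 (E(N) = N*0 = 0)
(G(170) - 4969)*(-30251 + E(-173)) = ((3 + √(-201 + 170)) - 4969)*(-30251 + 0) = ((3 + √(-31)) - 4969)*(-30251) = ((3 + I*√31) - 4969)*(-30251) = (-4966 + I*√31)*(-30251) = 150226466 - 30251*I*√31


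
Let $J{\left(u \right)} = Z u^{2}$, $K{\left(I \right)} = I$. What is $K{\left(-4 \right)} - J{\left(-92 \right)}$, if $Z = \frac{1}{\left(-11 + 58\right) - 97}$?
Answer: $\frac{4132}{25} \approx 165.28$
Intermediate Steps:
$Z = - \frac{1}{50}$ ($Z = \frac{1}{47 - 97} = \frac{1}{-50} = - \frac{1}{50} \approx -0.02$)
$J{\left(u \right)} = - \frac{u^{2}}{50}$
$K{\left(-4 \right)} - J{\left(-92 \right)} = -4 - - \frac{\left(-92\right)^{2}}{50} = -4 - \left(- \frac{1}{50}\right) 8464 = -4 - - \frac{4232}{25} = -4 + \frac{4232}{25} = \frac{4132}{25}$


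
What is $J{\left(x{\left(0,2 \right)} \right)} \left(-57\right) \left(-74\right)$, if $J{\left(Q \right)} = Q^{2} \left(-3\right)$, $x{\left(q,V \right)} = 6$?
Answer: $-455544$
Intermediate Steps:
$J{\left(Q \right)} = - 3 Q^{2}$
$J{\left(x{\left(0,2 \right)} \right)} \left(-57\right) \left(-74\right) = - 3 \cdot 6^{2} \left(-57\right) \left(-74\right) = \left(-3\right) 36 \left(-57\right) \left(-74\right) = \left(-108\right) \left(-57\right) \left(-74\right) = 6156 \left(-74\right) = -455544$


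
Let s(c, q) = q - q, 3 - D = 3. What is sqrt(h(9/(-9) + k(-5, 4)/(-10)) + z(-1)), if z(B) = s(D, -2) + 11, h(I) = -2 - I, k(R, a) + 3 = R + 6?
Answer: 7*sqrt(5)/5 ≈ 3.1305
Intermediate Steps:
k(R, a) = 3 + R (k(R, a) = -3 + (R + 6) = -3 + (6 + R) = 3 + R)
D = 0 (D = 3 - 1*3 = 3 - 3 = 0)
s(c, q) = 0
z(B) = 11 (z(B) = 0 + 11 = 11)
sqrt(h(9/(-9) + k(-5, 4)/(-10)) + z(-1)) = sqrt((-2 - (9/(-9) + (3 - 5)/(-10))) + 11) = sqrt((-2 - (9*(-1/9) - 2*(-1/10))) + 11) = sqrt((-2 - (-1 + 1/5)) + 11) = sqrt((-2 - 1*(-4/5)) + 11) = sqrt((-2 + 4/5) + 11) = sqrt(-6/5 + 11) = sqrt(49/5) = 7*sqrt(5)/5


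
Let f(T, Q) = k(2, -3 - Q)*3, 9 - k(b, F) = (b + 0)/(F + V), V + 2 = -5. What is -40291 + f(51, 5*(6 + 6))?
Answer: -1409237/35 ≈ -40264.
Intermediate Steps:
V = -7 (V = -2 - 5 = -7)
k(b, F) = 9 - b/(-7 + F) (k(b, F) = 9 - (b + 0)/(F - 7) = 9 - b/(-7 + F))
f(T, Q) = 3*(-92 - 9*Q)/(-10 - Q) (f(T, Q) = ((-63 - 1*2 + 9*(-3 - Q))/(-7 + (-3 - Q)))*3 = ((-63 - 2 + (-27 - 9*Q))/(-10 - Q))*3 = ((-92 - 9*Q)/(-10 - Q))*3 = 3*(-92 - 9*Q)/(-10 - Q))
-40291 + f(51, 5*(6 + 6)) = -40291 + 3*(92 + 9*(5*(6 + 6)))/(10 + 5*(6 + 6)) = -40291 + 3*(92 + 9*(5*12))/(10 + 5*12) = -40291 + 3*(92 + 9*60)/(10 + 60) = -40291 + 3*(92 + 540)/70 = -40291 + 3*(1/70)*632 = -40291 + 948/35 = -1409237/35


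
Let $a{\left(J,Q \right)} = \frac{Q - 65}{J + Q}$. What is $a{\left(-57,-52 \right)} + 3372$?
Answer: $\frac{367665}{109} \approx 3373.1$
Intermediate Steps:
$a{\left(J,Q \right)} = \frac{-65 + Q}{J + Q}$
$a{\left(-57,-52 \right)} + 3372 = \frac{-65 - 52}{-57 - 52} + 3372 = \frac{1}{-109} \left(-117\right) + 3372 = \left(- \frac{1}{109}\right) \left(-117\right) + 3372 = \frac{117}{109} + 3372 = \frac{367665}{109}$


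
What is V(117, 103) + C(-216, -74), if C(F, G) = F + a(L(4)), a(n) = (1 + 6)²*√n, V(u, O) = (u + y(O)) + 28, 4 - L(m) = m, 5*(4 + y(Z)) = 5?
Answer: -74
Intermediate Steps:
y(Z) = -3 (y(Z) = -4 + (⅕)*5 = -4 + 1 = -3)
L(m) = 4 - m
V(u, O) = 25 + u (V(u, O) = (u - 3) + 28 = (-3 + u) + 28 = 25 + u)
a(n) = 49*√n (a(n) = 7²*√n = 49*√n)
C(F, G) = F (C(F, G) = F + 49*√(4 - 1*4) = F + 49*√(4 - 4) = F + 49*√0 = F + 49*0 = F + 0 = F)
V(117, 103) + C(-216, -74) = (25 + 117) - 216 = 142 - 216 = -74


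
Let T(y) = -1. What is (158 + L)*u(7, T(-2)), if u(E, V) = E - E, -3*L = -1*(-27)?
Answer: 0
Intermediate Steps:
L = -9 (L = -(-1)*(-27)/3 = -1/3*27 = -9)
u(E, V) = 0
(158 + L)*u(7, T(-2)) = (158 - 9)*0 = 149*0 = 0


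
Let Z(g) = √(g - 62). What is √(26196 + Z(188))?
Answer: √(26196 + 3*√14) ≈ 161.89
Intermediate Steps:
Z(g) = √(-62 + g)
√(26196 + Z(188)) = √(26196 + √(-62 + 188)) = √(26196 + √126) = √(26196 + 3*√14)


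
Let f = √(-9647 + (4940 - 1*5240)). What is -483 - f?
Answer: -483 - 7*I*√203 ≈ -483.0 - 99.735*I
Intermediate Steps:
f = 7*I*√203 (f = √(-9647 + (4940 - 5240)) = √(-9647 - 300) = √(-9947) = 7*I*√203 ≈ 99.735*I)
-483 - f = -483 - 7*I*√203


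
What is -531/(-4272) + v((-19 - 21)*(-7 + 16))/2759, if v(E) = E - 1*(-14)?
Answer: -49/44144 ≈ -0.0011100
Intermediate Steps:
v(E) = 14 + E (v(E) = E + 14 = 14 + E)
-531/(-4272) + v((-19 - 21)*(-7 + 16))/2759 = -531/(-4272) + (14 + (-19 - 21)*(-7 + 16))/2759 = -531*(-1/4272) + (14 - 40*9)*(1/2759) = 177/1424 + (14 - 360)*(1/2759) = 177/1424 - 346*1/2759 = 177/1424 - 346/2759 = -49/44144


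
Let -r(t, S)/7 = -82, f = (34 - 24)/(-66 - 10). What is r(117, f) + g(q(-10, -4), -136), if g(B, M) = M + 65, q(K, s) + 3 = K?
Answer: 503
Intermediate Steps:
q(K, s) = -3 + K
f = -5/38 (f = 10/(-76) = 10*(-1/76) = -5/38 ≈ -0.13158)
g(B, M) = 65 + M
r(t, S) = 574 (r(t, S) = -7*(-82) = 574)
r(117, f) + g(q(-10, -4), -136) = 574 + (65 - 136) = 574 - 71 = 503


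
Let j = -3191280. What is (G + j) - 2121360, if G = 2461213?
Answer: -2851427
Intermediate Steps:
(G + j) - 2121360 = (2461213 - 3191280) - 2121360 = -730067 - 2121360 = -2851427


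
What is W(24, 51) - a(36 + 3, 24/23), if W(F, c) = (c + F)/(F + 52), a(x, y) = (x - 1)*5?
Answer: -14365/76 ≈ -189.01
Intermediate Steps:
a(x, y) = -5 + 5*x (a(x, y) = (-1 + x)*5 = -5 + 5*x)
W(F, c) = (F + c)/(52 + F)
W(24, 51) - a(36 + 3, 24/23) = (24 + 51)/(52 + 24) - (-5 + 5*(36 + 3)) = 75/76 - (-5 + 5*39) = (1/76)*75 - (-5 + 195) = 75/76 - 1*190 = 75/76 - 190 = -14365/76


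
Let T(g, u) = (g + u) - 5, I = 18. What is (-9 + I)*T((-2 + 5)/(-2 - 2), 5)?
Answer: -27/4 ≈ -6.7500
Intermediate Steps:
T(g, u) = -5 + g + u
(-9 + I)*T((-2 + 5)/(-2 - 2), 5) = (-9 + 18)*(-5 + (-2 + 5)/(-2 - 2) + 5) = 9*(-5 + 3/(-4) + 5) = 9*(-5 + 3*(-¼) + 5) = 9*(-5 - ¾ + 5) = 9*(-¾) = -27/4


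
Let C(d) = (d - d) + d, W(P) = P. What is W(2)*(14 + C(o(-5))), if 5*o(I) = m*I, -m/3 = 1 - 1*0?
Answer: 34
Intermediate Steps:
m = -3 (m = -3*(1 - 1*0) = -3*(1 + 0) = -3*1 = -3)
o(I) = -3*I/5 (o(I) = (-3*I)/5 = -3*I/5)
C(d) = d (C(d) = 0 + d = d)
W(2)*(14 + C(o(-5))) = 2*(14 - 3/5*(-5)) = 2*(14 + 3) = 2*17 = 34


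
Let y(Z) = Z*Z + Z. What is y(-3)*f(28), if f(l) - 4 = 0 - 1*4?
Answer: 0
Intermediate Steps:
f(l) = 0 (f(l) = 4 + (0 - 1*4) = 4 + (0 - 4) = 4 - 4 = 0)
y(Z) = Z + Z² (y(Z) = Z² + Z = Z + Z²)
y(-3)*f(28) = -3*(1 - 3)*0 = -3*(-2)*0 = 6*0 = 0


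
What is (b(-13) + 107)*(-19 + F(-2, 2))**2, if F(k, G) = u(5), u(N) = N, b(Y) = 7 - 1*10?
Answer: 20384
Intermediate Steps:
b(Y) = -3 (b(Y) = 7 - 10 = -3)
F(k, G) = 5
(b(-13) + 107)*(-19 + F(-2, 2))**2 = (-3 + 107)*(-19 + 5)**2 = 104*(-14)**2 = 104*196 = 20384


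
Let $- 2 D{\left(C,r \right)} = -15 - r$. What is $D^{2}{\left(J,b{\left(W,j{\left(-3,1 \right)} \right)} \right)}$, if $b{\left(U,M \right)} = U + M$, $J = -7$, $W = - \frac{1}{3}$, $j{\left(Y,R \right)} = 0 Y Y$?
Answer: $\frac{484}{9} \approx 53.778$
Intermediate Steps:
$j{\left(Y,R \right)} = 0$ ($j{\left(Y,R \right)} = 0 Y = 0$)
$W = - \frac{1}{3}$ ($W = \left(-1\right) \frac{1}{3} = - \frac{1}{3} \approx -0.33333$)
$b{\left(U,M \right)} = M + U$
$D{\left(C,r \right)} = \frac{15}{2} + \frac{r}{2}$ ($D{\left(C,r \right)} = - \frac{-15 - r}{2} = \frac{15}{2} + \frac{r}{2}$)
$D^{2}{\left(J,b{\left(W,j{\left(-3,1 \right)} \right)} \right)} = \left(\frac{15}{2} + \frac{0 - \frac{1}{3}}{2}\right)^{2} = \left(\frac{15}{2} + \frac{1}{2} \left(- \frac{1}{3}\right)\right)^{2} = \left(\frac{15}{2} - \frac{1}{6}\right)^{2} = \left(\frac{22}{3}\right)^{2} = \frac{484}{9}$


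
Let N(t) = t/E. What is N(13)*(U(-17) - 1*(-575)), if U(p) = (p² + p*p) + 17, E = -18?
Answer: -845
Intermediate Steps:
U(p) = 17 + 2*p² (U(p) = (p² + p²) + 17 = 2*p² + 17 = 17 + 2*p²)
N(t) = -t/18 (N(t) = t/(-18) = t*(-1/18) = -t/18)
N(13)*(U(-17) - 1*(-575)) = (-1/18*13)*((17 + 2*(-17)²) - 1*(-575)) = -13*((17 + 2*289) + 575)/18 = -13*((17 + 578) + 575)/18 = -13*(595 + 575)/18 = -13/18*1170 = -845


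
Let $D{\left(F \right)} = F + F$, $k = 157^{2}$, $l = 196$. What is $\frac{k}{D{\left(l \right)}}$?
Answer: $\frac{24649}{392} \approx 62.88$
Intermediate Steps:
$k = 24649$
$D{\left(F \right)} = 2 F$
$\frac{k}{D{\left(l \right)}} = \frac{24649}{2 \cdot 196} = \frac{24649}{392}$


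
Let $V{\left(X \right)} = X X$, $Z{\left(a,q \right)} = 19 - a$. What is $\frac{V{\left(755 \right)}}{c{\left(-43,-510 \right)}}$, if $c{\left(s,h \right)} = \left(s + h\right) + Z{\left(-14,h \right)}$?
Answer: $- \frac{114005}{104} \approx -1096.2$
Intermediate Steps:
$V{\left(X \right)} = X^{2}$
$c{\left(s,h \right)} = 33 + h + s$ ($c{\left(s,h \right)} = \left(s + h\right) + \left(19 - -14\right) = \left(h + s\right) + \left(19 + 14\right) = \left(h + s\right) + 33 = 33 + h + s$)
$\frac{V{\left(755 \right)}}{c{\left(-43,-510 \right)}} = \frac{755^{2}}{33 - 510 - 43} = \frac{570025}{-520} = 570025 \left(- \frac{1}{520}\right) = - \frac{114005}{104}$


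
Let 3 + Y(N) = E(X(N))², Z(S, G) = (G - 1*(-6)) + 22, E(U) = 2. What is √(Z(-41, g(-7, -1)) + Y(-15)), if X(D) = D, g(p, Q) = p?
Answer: √22 ≈ 4.6904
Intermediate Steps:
Z(S, G) = 28 + G (Z(S, G) = (G + 6) + 22 = (6 + G) + 22 = 28 + G)
Y(N) = 1 (Y(N) = -3 + 2² = -3 + 4 = 1)
√(Z(-41, g(-7, -1)) + Y(-15)) = √((28 - 7) + 1) = √(21 + 1) = √22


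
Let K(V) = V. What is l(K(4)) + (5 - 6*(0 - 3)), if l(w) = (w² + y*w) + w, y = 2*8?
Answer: 107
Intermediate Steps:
y = 16
l(w) = w² + 17*w (l(w) = (w² + 16*w) + w = w² + 17*w)
l(K(4)) + (5 - 6*(0 - 3)) = 4*(17 + 4) + (5 - 6*(0 - 3)) = 4*21 + (5 - 6*(-3)) = 84 + (5 + 18) = 84 + 23 = 107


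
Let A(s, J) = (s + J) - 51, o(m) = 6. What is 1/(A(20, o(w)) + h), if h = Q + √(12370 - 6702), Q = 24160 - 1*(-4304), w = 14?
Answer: 28439/808771053 - 2*√1417/808771053 ≈ 3.5070e-5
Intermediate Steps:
Q = 28464 (Q = 24160 + 4304 = 28464)
A(s, J) = -51 + J + s (A(s, J) = (J + s) - 51 = -51 + J + s)
h = 28464 + 2*√1417 (h = 28464 + √(12370 - 6702) = 28464 + √5668 = 28464 + 2*√1417 ≈ 28539.)
1/(A(20, o(w)) + h) = 1/((-51 + 6 + 20) + (28464 + 2*√1417)) = 1/(-25 + (28464 + 2*√1417)) = 1/(28439 + 2*√1417)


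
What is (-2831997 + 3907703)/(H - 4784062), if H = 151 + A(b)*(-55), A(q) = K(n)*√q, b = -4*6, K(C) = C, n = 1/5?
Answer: -155941871702/693509226025 + 2151412*I*√6/2080527678075 ≈ -0.22486 + 2.5329e-6*I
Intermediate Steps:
n = ⅕ ≈ 0.20000
b = -24
A(q) = √q/5
H = 151 - 22*I*√6 (H = 151 + (√(-24)/5)*(-55) = 151 + ((2*I*√6)/5)*(-55) = 151 + (2*I*√6/5)*(-55) = 151 - 22*I*√6 ≈ 151.0 - 53.889*I)
(-2831997 + 3907703)/(H - 4784062) = (-2831997 + 3907703)/((151 - 22*I*√6) - 4784062) = 1075706/(-4783911 - 22*I*√6)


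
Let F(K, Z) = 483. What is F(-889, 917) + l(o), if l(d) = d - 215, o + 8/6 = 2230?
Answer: 7490/3 ≈ 2496.7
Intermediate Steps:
o = 6686/3 (o = -4/3 + 2230 = 6686/3 ≈ 2228.7)
l(d) = -215 + d
F(-889, 917) + l(o) = 483 + (-215 + 6686/3) = 483 + 6041/3 = 7490/3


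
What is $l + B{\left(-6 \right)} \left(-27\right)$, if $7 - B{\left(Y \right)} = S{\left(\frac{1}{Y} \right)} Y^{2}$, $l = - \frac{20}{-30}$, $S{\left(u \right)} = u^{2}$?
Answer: $- \frac{484}{3} \approx -161.33$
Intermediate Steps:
$l = \frac{2}{3}$ ($l = \left(-20\right) \left(- \frac{1}{30}\right) = \frac{2}{3} \approx 0.66667$)
$B{\left(Y \right)} = 6$ ($B{\left(Y \right)} = 7 - \left(\frac{1}{Y}\right)^{2} Y^{2} = 7 - \frac{Y^{2}}{Y^{2}} = 7 - 1 = 6$)
$l + B{\left(-6 \right)} \left(-27\right) = \frac{2}{3} + 6 \left(-27\right) = \frac{2}{3} - 162 = - \frac{484}{3}$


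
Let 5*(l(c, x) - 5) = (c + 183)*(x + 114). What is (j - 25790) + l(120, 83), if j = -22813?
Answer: -183299/5 ≈ -36660.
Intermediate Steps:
l(c, x) = 5 + (114 + x)*(183 + c)/5 (l(c, x) = 5 + ((c + 183)*(x + 114))/5 = 5 + ((183 + c)*(114 + x))/5 = 5 + ((114 + x)*(183 + c))/5 = 5 + (114 + x)*(183 + c)/5)
(j - 25790) + l(120, 83) = (-22813 - 25790) + (20887/5 + (114/5)*120 + (183/5)*83 + (⅕)*120*83) = -48603 + (20887/5 + 2736 + 15189/5 + 1992) = -48603 + 59716/5 = -183299/5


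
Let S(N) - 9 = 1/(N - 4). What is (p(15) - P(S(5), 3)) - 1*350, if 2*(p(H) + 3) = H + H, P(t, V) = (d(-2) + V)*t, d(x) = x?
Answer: -348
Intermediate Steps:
S(N) = 9 + 1/(-4 + N) (S(N) = 9 + 1/(N - 4) = 9 + 1/(-4 + N))
P(t, V) = t*(-2 + V) (P(t, V) = (-2 + V)*t = t*(-2 + V))
p(H) = -3 + H (p(H) = -3 + (H + H)/2 = -3 + (2*H)/2 = -3 + H)
(p(15) - P(S(5), 3)) - 1*350 = ((-3 + 15) - (-35 + 9*5)/(-4 + 5)*(-2 + 3)) - 1*350 = (12 - (-35 + 45)/1) - 350 = (12 - 1*10) - 350 = (12 - 10) - 350 = 2 - 350 = -348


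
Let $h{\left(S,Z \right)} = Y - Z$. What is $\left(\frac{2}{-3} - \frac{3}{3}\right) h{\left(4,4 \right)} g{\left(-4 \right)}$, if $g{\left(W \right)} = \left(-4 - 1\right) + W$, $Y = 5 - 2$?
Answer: $-15$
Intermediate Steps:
$Y = 3$
$h{\left(S,Z \right)} = 3 - Z$
$g{\left(W \right)} = -5 + W$
$\left(\frac{2}{-3} - \frac{3}{3}\right) h{\left(4,4 \right)} g{\left(-4 \right)} = \left(\frac{2}{-3} - \frac{3}{3}\right) \left(3 - 4\right) \left(-5 - 4\right) = \left(2 \left(- \frac{1}{3}\right) - 1\right) \left(3 - 4\right) \left(-9\right) = \left(- \frac{2}{3} - 1\right) \left(-1\right) \left(-9\right) = \left(- \frac{5}{3}\right) \left(-1\right) \left(-9\right) = \frac{5}{3} \left(-9\right) = -15$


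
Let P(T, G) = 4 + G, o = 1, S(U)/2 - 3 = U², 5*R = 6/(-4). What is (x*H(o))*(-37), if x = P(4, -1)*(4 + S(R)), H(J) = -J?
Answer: 56499/50 ≈ 1130.0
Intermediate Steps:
R = -3/10 (R = (6/(-4))/5 = (6*(-¼))/5 = (⅕)*(-3/2) = -3/10 ≈ -0.30000)
S(U) = 6 + 2*U²
x = 1527/50 (x = (4 - 1)*(4 + (6 + 2*(-3/10)²)) = 3*(4 + (6 + 2*(9/100))) = 3*(4 + (6 + 9/50)) = 3*(4 + 309/50) = 3*(509/50) = 1527/50 ≈ 30.540)
(x*H(o))*(-37) = (1527*(-1*1)/50)*(-37) = ((1527/50)*(-1))*(-37) = -1527/50*(-37) = 56499/50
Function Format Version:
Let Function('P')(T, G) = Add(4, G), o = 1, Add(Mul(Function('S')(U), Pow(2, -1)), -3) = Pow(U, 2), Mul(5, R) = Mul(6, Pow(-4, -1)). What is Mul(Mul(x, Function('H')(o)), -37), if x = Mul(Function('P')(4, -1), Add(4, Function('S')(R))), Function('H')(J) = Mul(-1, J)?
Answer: Rational(56499, 50) ≈ 1130.0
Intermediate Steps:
R = Rational(-3, 10) (R = Mul(Rational(1, 5), Mul(6, Pow(-4, -1))) = Mul(Rational(1, 5), Mul(6, Rational(-1, 4))) = Mul(Rational(1, 5), Rational(-3, 2)) = Rational(-3, 10) ≈ -0.30000)
Function('S')(U) = Add(6, Mul(2, Pow(U, 2)))
x = Rational(1527, 50) (x = Mul(Add(4, -1), Add(4, Add(6, Mul(2, Pow(Rational(-3, 10), 2))))) = Mul(3, Add(4, Add(6, Mul(2, Rational(9, 100))))) = Mul(3, Add(4, Add(6, Rational(9, 50)))) = Mul(3, Add(4, Rational(309, 50))) = Mul(3, Rational(509, 50)) = Rational(1527, 50) ≈ 30.540)
Mul(Mul(x, Function('H')(o)), -37) = Mul(Mul(Rational(1527, 50), Mul(-1, 1)), -37) = Mul(Mul(Rational(1527, 50), -1), -37) = Mul(Rational(-1527, 50), -37) = Rational(56499, 50)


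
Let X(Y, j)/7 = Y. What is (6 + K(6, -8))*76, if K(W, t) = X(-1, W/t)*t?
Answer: 4712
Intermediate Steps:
X(Y, j) = 7*Y
K(W, t) = -7*t (K(W, t) = (7*(-1))*t = -7*t)
(6 + K(6, -8))*76 = (6 - 7*(-8))*76 = (6 + 56)*76 = 62*76 = 4712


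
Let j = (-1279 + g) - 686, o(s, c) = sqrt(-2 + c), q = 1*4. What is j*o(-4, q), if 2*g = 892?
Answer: -1519*sqrt(2) ≈ -2148.2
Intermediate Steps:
g = 446 (g = (1/2)*892 = 446)
q = 4
j = -1519 (j = (-1279 + 446) - 686 = -833 - 686 = -1519)
j*o(-4, q) = -1519*sqrt(-2 + 4) = -1519*sqrt(2)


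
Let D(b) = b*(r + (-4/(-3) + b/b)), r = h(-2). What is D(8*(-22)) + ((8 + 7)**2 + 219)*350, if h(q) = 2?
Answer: 463912/3 ≈ 1.5464e+5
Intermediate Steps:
r = 2
D(b) = 13*b/3 (D(b) = b*(2 + (-4/(-3) + b/b)) = b*(2 + (-4*(-1/3) + 1)) = b*(2 + (4/3 + 1)) = b*(2 + 7/3) = b*(13/3) = 13*b/3)
D(8*(-22)) + ((8 + 7)**2 + 219)*350 = 13*(8*(-22))/3 + ((8 + 7)**2 + 219)*350 = (13/3)*(-176) + (15**2 + 219)*350 = -2288/3 + (225 + 219)*350 = -2288/3 + 444*350 = -2288/3 + 155400 = 463912/3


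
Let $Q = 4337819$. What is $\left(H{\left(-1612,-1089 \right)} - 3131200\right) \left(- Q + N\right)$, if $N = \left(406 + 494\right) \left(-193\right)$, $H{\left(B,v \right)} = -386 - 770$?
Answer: $14131683608764$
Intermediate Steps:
$H{\left(B,v \right)} = -1156$
$N = -173700$ ($N = 900 \left(-193\right) = -173700$)
$\left(H{\left(-1612,-1089 \right)} - 3131200\right) \left(- Q + N\right) = \left(-1156 - 3131200\right) \left(\left(-1\right) 4337819 - 173700\right) = \left(-1156 - 3131200\right) \left(-4337819 - 173700\right) = \left(-3132356\right) \left(-4511519\right) = 14131683608764$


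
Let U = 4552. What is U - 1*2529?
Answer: 2023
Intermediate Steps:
U - 1*2529 = 4552 - 1*2529 = 4552 - 2529 = 2023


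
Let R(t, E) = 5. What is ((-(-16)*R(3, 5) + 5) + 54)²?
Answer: 19321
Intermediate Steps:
((-(-16)*R(3, 5) + 5) + 54)² = ((-(-16)*5 + 5) + 54)² = ((-4*(-20) + 5) + 54)² = ((80 + 5) + 54)² = (85 + 54)² = 139² = 19321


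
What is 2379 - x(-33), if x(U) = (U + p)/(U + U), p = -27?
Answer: 26159/11 ≈ 2378.1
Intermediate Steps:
x(U) = (-27 + U)/(2*U) (x(U) = (U - 27)/(U + U) = (-27 + U)/((2*U)) = (-27 + U)*(1/(2*U)) = (-27 + U)/(2*U))
2379 - x(-33) = 2379 - (-27 - 33)/(2*(-33)) = 2379 - (-1)*(-60)/(2*33) = 2379 - 1*10/11 = 2379 - 10/11 = 26159/11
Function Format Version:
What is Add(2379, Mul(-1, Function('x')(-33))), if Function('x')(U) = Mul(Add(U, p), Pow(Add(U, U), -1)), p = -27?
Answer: Rational(26159, 11) ≈ 2378.1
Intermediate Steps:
Function('x')(U) = Mul(Rational(1, 2), Pow(U, -1), Add(-27, U)) (Function('x')(U) = Mul(Add(U, -27), Pow(Add(U, U), -1)) = Mul(Add(-27, U), Pow(Mul(2, U), -1)) = Mul(Add(-27, U), Mul(Rational(1, 2), Pow(U, -1))) = Mul(Rational(1, 2), Pow(U, -1), Add(-27, U)))
Add(2379, Mul(-1, Function('x')(-33))) = Add(2379, Mul(-1, Mul(Rational(1, 2), Pow(-33, -1), Add(-27, -33)))) = Add(2379, Mul(-1, Mul(Rational(1, 2), Rational(-1, 33), -60))) = Add(2379, Mul(-1, Rational(10, 11))) = Add(2379, Rational(-10, 11)) = Rational(26159, 11)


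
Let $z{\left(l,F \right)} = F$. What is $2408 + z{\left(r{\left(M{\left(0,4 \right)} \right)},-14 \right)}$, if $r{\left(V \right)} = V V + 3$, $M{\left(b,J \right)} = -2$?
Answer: $2394$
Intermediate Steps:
$r{\left(V \right)} = 3 + V^{2}$ ($r{\left(V \right)} = V^{2} + 3 = 3 + V^{2}$)
$2408 + z{\left(r{\left(M{\left(0,4 \right)} \right)},-14 \right)} = 2408 - 14 = 2394$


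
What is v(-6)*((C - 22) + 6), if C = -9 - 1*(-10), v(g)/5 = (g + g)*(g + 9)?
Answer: 2700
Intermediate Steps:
v(g) = 10*g*(9 + g) (v(g) = 5*((g + g)*(g + 9)) = 5*((2*g)*(9 + g)) = 5*(2*g*(9 + g)) = 10*g*(9 + g))
C = 1 (C = -9 + 10 = 1)
v(-6)*((C - 22) + 6) = (10*(-6)*(9 - 6))*((1 - 22) + 6) = (10*(-6)*3)*(-21 + 6) = -180*(-15) = 2700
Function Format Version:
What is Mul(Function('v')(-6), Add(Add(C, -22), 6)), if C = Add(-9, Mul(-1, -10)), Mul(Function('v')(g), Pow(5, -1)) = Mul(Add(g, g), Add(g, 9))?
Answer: 2700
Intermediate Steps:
Function('v')(g) = Mul(10, g, Add(9, g)) (Function('v')(g) = Mul(5, Mul(Add(g, g), Add(g, 9))) = Mul(5, Mul(Mul(2, g), Add(9, g))) = Mul(5, Mul(2, g, Add(9, g))) = Mul(10, g, Add(9, g)))
C = 1 (C = Add(-9, 10) = 1)
Mul(Function('v')(-6), Add(Add(C, -22), 6)) = Mul(Mul(10, -6, Add(9, -6)), Add(Add(1, -22), 6)) = Mul(Mul(10, -6, 3), Add(-21, 6)) = Mul(-180, -15) = 2700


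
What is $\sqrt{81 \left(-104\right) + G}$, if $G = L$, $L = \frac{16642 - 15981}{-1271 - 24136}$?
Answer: $\frac{i \sqrt{604204513467}}{8469} \approx 91.782 i$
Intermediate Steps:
$L = - \frac{661}{25407}$ ($L = \frac{661}{-25407} = 661 \left(- \frac{1}{25407}\right) = - \frac{661}{25407} \approx -0.026016$)
$G = - \frac{661}{25407} \approx -0.026016$
$\sqrt{81 \left(-104\right) + G} = \sqrt{81 \left(-104\right) - \frac{661}{25407}} = \sqrt{-8424 - \frac{661}{25407}} = \sqrt{- \frac{214029229}{25407}} = \frac{i \sqrt{604204513467}}{8469}$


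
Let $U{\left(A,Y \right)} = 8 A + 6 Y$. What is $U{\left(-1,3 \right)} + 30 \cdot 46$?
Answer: $1390$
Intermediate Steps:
$U{\left(A,Y \right)} = 6 Y + 8 A$
$U{\left(-1,3 \right)} + 30 \cdot 46 = \left(6 \cdot 3 + 8 \left(-1\right)\right) + 30 \cdot 46 = \left(18 - 8\right) + 1380 = 10 + 1380 = 1390$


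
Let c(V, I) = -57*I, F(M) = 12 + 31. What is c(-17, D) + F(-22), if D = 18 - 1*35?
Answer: 1012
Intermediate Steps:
D = -17 (D = 18 - 35 = -17)
F(M) = 43
c(-17, D) + F(-22) = -57*(-17) + 43 = 969 + 43 = 1012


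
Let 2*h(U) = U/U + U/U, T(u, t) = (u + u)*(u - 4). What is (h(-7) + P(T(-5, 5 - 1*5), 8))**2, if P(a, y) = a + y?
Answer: 9801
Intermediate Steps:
T(u, t) = 2*u*(-4 + u) (T(u, t) = (2*u)*(-4 + u) = 2*u*(-4 + u))
h(U) = 1 (h(U) = (U/U + U/U)/2 = (1 + 1)/2 = (1/2)*2 = 1)
(h(-7) + P(T(-5, 5 - 1*5), 8))**2 = (1 + (2*(-5)*(-4 - 5) + 8))**2 = (1 + (2*(-5)*(-9) + 8))**2 = (1 + (90 + 8))**2 = (1 + 98)**2 = 99**2 = 9801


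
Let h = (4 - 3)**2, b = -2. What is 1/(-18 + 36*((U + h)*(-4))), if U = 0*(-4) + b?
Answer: 1/126 ≈ 0.0079365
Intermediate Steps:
h = 1 (h = 1**2 = 1)
U = -2 (U = 0*(-4) - 2 = 0 - 2 = -2)
1/(-18 + 36*((U + h)*(-4))) = 1/(-18 + 36*((-2 + 1)*(-4))) = 1/(-18 + 36*(-1*(-4))) = 1/(-18 + 36*4) = 1/(-18 + 144) = 1/126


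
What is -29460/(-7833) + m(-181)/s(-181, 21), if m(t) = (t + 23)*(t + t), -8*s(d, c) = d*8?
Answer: 834896/2611 ≈ 319.76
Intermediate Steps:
s(d, c) = -d (s(d, c) = -d*8/8 = -d)
m(t) = 2*t*(23 + t) (m(t) = (23 + t)*(2*t) = 2*t*(23 + t))
-29460/(-7833) + m(-181)/s(-181, 21) = -29460/(-7833) + (2*(-181)*(23 - 181))/((-1*(-181))) = -29460*(-1/7833) + (2*(-181)*(-158))/181 = 9820/2611 + 57196*(1/181) = 9820/2611 + 316 = 834896/2611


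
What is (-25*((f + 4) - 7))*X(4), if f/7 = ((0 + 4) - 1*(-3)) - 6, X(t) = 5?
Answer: -500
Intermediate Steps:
f = 7 (f = 7*(((0 + 4) - 1*(-3)) - 6) = 7*((4 + 3) - 6) = 7*(7 - 6) = 7*1 = 7)
(-25*((f + 4) - 7))*X(4) = -25*((7 + 4) - 7)*5 = -25*(11 - 7)*5 = -25*4*5 = -100*5 = -500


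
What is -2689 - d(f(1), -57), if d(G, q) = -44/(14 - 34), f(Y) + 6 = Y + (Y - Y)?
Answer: -13456/5 ≈ -2691.2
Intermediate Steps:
f(Y) = -6 + Y (f(Y) = -6 + (Y + (Y - Y)) = -6 + (Y + 0) = -6 + Y)
d(G, q) = 11/5 (d(G, q) = -44/(-20) = -44*(-1/20) = 11/5)
-2689 - d(f(1), -57) = -2689 - 1*11/5 = -2689 - 11/5 = -13456/5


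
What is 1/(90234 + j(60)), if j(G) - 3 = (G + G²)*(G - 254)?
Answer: -1/619803 ≈ -1.6134e-6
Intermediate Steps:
j(G) = 3 + (-254 + G)*(G + G²) (j(G) = 3 + (G + G²)*(G - 254) = 3 + (G + G²)*(-254 + G) = 3 + (-254 + G)*(G + G²))
1/(90234 + j(60)) = 1/(90234 + (3 + 60³ - 254*60 - 253*60²)) = 1/(90234 + (3 + 216000 - 15240 - 253*3600)) = 1/(90234 + (3 + 216000 - 15240 - 910800)) = 1/(90234 - 710037) = 1/(-619803) = -1/619803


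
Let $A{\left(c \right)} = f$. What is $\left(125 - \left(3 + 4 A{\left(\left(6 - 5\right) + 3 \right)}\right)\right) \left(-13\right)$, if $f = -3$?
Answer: $-1742$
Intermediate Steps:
$A{\left(c \right)} = -3$
$\left(125 - \left(3 + 4 A{\left(\left(6 - 5\right) + 3 \right)}\right)\right) \left(-13\right) = \left(125 - -9\right) \left(-13\right) = \left(125 + \left(-3 + 12\right)\right) \left(-13\right) = \left(125 + 9\right) \left(-13\right) = 134 \left(-13\right) = -1742$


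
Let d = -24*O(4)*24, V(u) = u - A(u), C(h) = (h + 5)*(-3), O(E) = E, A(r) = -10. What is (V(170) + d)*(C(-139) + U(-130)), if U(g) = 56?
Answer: -972792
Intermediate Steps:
C(h) = -15 - 3*h (C(h) = (5 + h)*(-3) = -15 - 3*h)
V(u) = 10 + u (V(u) = u - 1*(-10) = u + 10 = 10 + u)
d = -2304 (d = -24*4*24 = -96*24 = -2304)
(V(170) + d)*(C(-139) + U(-130)) = ((10 + 170) - 2304)*((-15 - 3*(-139)) + 56) = (180 - 2304)*((-15 + 417) + 56) = -2124*(402 + 56) = -2124*458 = -972792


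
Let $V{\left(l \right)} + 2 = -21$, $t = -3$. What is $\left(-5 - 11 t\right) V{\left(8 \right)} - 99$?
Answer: $-743$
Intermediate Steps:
$V{\left(l \right)} = -23$ ($V{\left(l \right)} = -2 - 21 = -23$)
$\left(-5 - 11 t\right) V{\left(8 \right)} - 99 = \left(-5 - -33\right) \left(-23\right) - 99 = \left(-5 + 33\right) \left(-23\right) - 99 = 28 \left(-23\right) - 99 = -644 - 99 = -743$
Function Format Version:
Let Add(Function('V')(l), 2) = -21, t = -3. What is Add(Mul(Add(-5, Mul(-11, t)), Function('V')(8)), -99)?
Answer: -743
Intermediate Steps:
Function('V')(l) = -23 (Function('V')(l) = Add(-2, -21) = -23)
Add(Mul(Add(-5, Mul(-11, t)), Function('V')(8)), -99) = Add(Mul(Add(-5, Mul(-11, -3)), -23), -99) = Add(Mul(Add(-5, 33), -23), -99) = Add(Mul(28, -23), -99) = Add(-644, -99) = -743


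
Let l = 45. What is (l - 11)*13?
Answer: 442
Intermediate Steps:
(l - 11)*13 = (45 - 11)*13 = 34*13 = 442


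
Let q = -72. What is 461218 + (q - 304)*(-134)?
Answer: 511602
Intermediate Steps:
461218 + (q - 304)*(-134) = 461218 + (-72 - 304)*(-134) = 461218 - 376*(-134) = 461218 + 50384 = 511602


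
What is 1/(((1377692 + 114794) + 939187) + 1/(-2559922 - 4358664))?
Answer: 6918586/16823738774377 ≈ 4.1124e-7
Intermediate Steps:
1/(((1377692 + 114794) + 939187) + 1/(-2559922 - 4358664)) = 1/((1492486 + 939187) + 1/(-6918586)) = 1/(2431673 - 1/6918586) = 1/(16823738774377/6918586) = 6918586/16823738774377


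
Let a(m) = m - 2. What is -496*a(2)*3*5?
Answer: 0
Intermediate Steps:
a(m) = -2 + m
-496*a(2)*3*5 = -496*(-2 + 2)*3*5 = -496*0*3*5 = -0*5 = -496*0 = 0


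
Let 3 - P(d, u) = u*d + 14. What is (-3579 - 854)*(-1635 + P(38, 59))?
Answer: 17235504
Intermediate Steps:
P(d, u) = -11 - d*u (P(d, u) = 3 - (u*d + 14) = 3 - (d*u + 14) = 3 - (14 + d*u) = 3 + (-14 - d*u) = -11 - d*u)
(-3579 - 854)*(-1635 + P(38, 59)) = (-3579 - 854)*(-1635 + (-11 - 1*38*59)) = -4433*(-1635 + (-11 - 2242)) = -4433*(-1635 - 2253) = -4433*(-3888) = 17235504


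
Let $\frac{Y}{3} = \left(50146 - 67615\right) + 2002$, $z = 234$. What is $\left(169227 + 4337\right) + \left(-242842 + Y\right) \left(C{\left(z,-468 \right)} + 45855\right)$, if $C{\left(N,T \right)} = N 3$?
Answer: $-13466112787$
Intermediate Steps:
$C{\left(N,T \right)} = 3 N$
$Y = -46401$ ($Y = 3 \left(\left(50146 - 67615\right) + 2002\right) = 3 \left(-17469 + 2002\right) = 3 \left(-15467\right) = -46401$)
$\left(169227 + 4337\right) + \left(-242842 + Y\right) \left(C{\left(z,-468 \right)} + 45855\right) = \left(169227 + 4337\right) + \left(-242842 - 46401\right) \left(3 \cdot 234 + 45855\right) = 173564 - 289243 \left(702 + 45855\right) = 173564 - 13466286351 = -13466112787$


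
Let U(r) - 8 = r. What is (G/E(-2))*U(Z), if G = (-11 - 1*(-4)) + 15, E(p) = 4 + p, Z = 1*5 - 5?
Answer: 32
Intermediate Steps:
Z = 0 (Z = 5 - 5 = 0)
U(r) = 8 + r
G = 8 (G = (-11 + 4) + 15 = -7 + 15 = 8)
(G/E(-2))*U(Z) = (8/(4 - 2))*(8 + 0) = (8/2)*8 = ((½)*8)*8 = 4*8 = 32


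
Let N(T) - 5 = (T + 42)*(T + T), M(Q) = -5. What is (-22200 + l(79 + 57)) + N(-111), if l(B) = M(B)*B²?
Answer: -99357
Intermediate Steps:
N(T) = 5 + 2*T*(42 + T) (N(T) = 5 + (T + 42)*(T + T) = 5 + (42 + T)*(2*T) = 5 + 2*T*(42 + T))
l(B) = -5*B²
(-22200 + l(79 + 57)) + N(-111) = (-22200 - 5*(79 + 57)²) + (5 + 2*(-111)² + 84*(-111)) = (-22200 - 5*136²) + (5 + 2*12321 - 9324) = (-22200 - 5*18496) + (5 + 24642 - 9324) = (-22200 - 92480) + 15323 = -114680 + 15323 = -99357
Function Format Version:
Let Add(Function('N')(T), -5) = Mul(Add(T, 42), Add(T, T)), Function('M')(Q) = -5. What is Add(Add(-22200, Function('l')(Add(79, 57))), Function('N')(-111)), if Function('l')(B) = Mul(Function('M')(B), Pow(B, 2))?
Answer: -99357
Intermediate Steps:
Function('N')(T) = Add(5, Mul(2, T, Add(42, T))) (Function('N')(T) = Add(5, Mul(Add(T, 42), Add(T, T))) = Add(5, Mul(Add(42, T), Mul(2, T))) = Add(5, Mul(2, T, Add(42, T))))
Function('l')(B) = Mul(-5, Pow(B, 2))
Add(Add(-22200, Function('l')(Add(79, 57))), Function('N')(-111)) = Add(Add(-22200, Mul(-5, Pow(Add(79, 57), 2))), Add(5, Mul(2, Pow(-111, 2)), Mul(84, -111))) = Add(Add(-22200, Mul(-5, Pow(136, 2))), Add(5, Mul(2, 12321), -9324)) = Add(Add(-22200, Mul(-5, 18496)), Add(5, 24642, -9324)) = Add(Add(-22200, -92480), 15323) = Add(-114680, 15323) = -99357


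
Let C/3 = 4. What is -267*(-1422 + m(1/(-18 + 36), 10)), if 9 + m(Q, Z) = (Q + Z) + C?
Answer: 2257129/6 ≈ 3.7619e+5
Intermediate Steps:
C = 12 (C = 3*4 = 12)
m(Q, Z) = 3 + Q + Z (m(Q, Z) = -9 + ((Q + Z) + 12) = -9 + (12 + Q + Z) = 3 + Q + Z)
-267*(-1422 + m(1/(-18 + 36), 10)) = -267*(-1422 + (3 + 1/(-18 + 36) + 10)) = -267*(-1422 + (3 + 1/18 + 10)) = -267*(-1422 + 235/18) = -267*(-25361/18) = 2257129/6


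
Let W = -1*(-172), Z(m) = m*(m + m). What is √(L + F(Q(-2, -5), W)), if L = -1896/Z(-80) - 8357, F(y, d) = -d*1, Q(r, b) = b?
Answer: 9*I*√168477/40 ≈ 92.353*I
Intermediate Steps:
Z(m) = 2*m² (Z(m) = m*(2*m) = 2*m²)
W = 172
F(y, d) = -d
L = -13371437/1600 (L = -1896/(2*(-80)²) - 8357 = -1896/(2*6400) - 8357 = -1896/12800 - 8357 = -1896*1/12800 - 8357 = -237/1600 - 8357 = -13371437/1600 ≈ -8357.1)
√(L + F(Q(-2, -5), W)) = √(-13371437/1600 - 1*172) = √(-13371437/1600 - 172) = √(-13646637/1600) = 9*I*√168477/40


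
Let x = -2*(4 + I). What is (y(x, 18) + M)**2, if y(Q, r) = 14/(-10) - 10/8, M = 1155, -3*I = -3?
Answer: 531164209/400 ≈ 1.3279e+6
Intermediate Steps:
I = 1 (I = -1/3*(-3) = 1)
x = -10 (x = -2*(4 + 1) = -2*5 = -10)
y(Q, r) = -53/20 (y(Q, r) = 14*(-1/10) - 10*1/8 = -7/5 - 5/4 = -53/20)
(y(x, 18) + M)**2 = (-53/20 + 1155)**2 = (23047/20)**2 = 531164209/400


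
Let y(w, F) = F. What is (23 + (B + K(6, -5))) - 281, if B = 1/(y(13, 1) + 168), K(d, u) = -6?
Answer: -44615/169 ≈ -263.99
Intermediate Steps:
B = 1/169 (B = 1/(1 + 168) = 1/169 ≈ 0.0059172)
(23 + (B + K(6, -5))) - 281 = (23 + (1/169 - 6)) - 281 = (23 - 1013/169) - 281 = 2874/169 - 281 = -44615/169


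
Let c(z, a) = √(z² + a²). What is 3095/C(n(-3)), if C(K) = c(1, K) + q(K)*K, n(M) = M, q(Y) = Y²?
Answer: -83565/719 - 3095*√10/719 ≈ -129.84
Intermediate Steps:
c(z, a) = √(a² + z²)
C(K) = K³ + √(1 + K²) (C(K) = √(K² + 1²) + K²*K = √(K² + 1) + K³ = √(1 + K²) + K³ = K³ + √(1 + K²))
3095/C(n(-3)) = 3095/((-3)³ + √(1 + (-3)²)) = 3095/(-27 + √(1 + 9)) = 3095/(-27 + √10)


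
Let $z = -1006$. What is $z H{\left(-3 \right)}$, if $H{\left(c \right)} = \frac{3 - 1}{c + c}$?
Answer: $\frac{1006}{3} \approx 335.33$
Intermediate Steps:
$H{\left(c \right)} = \frac{1}{c}$ ($H{\left(c \right)} = \frac{2}{2 c} = 2 \frac{1}{2 c} = \frac{1}{c}$)
$z H{\left(-3 \right)} = - \frac{1006}{-3} = \left(-1006\right) \left(- \frac{1}{3}\right) = \frac{1006}{3}$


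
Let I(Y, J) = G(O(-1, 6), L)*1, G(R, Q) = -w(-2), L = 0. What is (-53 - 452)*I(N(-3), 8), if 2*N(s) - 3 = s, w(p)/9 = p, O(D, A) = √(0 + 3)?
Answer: -9090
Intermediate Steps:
O(D, A) = √3
w(p) = 9*p
N(s) = 3/2 + s/2
G(R, Q) = 18 (G(R, Q) = -9*(-2) = -1*(-18) = 18)
I(Y, J) = 18 (I(Y, J) = 18*1 = 18)
(-53 - 452)*I(N(-3), 8) = (-53 - 452)*18 = -505*18 = -9090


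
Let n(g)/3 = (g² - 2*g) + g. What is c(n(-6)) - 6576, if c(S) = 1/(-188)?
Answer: -1236289/188 ≈ -6576.0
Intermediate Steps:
n(g) = -3*g + 3*g² (n(g) = 3*((g² - 2*g) + g) = 3*(g² - g) = -3*g + 3*g²)
c(S) = -1/188
c(n(-6)) - 6576 = -1/188 - 6576 = -1236289/188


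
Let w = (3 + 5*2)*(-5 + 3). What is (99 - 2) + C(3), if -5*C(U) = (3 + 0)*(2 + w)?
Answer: 557/5 ≈ 111.40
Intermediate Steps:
w = -26 (w = (3 + 10)*(-2) = 13*(-2) = -26)
C(U) = 72/5 (C(U) = -(3 + 0)*(2 - 26)/5 = -3*(-24)/5 = -1/5*(-72) = 72/5)
(99 - 2) + C(3) = (99 - 2) + 72/5 = 97 + 72/5 = 557/5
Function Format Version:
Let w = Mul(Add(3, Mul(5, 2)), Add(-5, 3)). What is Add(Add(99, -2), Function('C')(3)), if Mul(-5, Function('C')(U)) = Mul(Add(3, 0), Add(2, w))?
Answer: Rational(557, 5) ≈ 111.40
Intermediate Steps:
w = -26 (w = Mul(Add(3, 10), -2) = Mul(13, -2) = -26)
Function('C')(U) = Rational(72, 5) (Function('C')(U) = Mul(Rational(-1, 5), Mul(Add(3, 0), Add(2, -26))) = Mul(Rational(-1, 5), Mul(3, -24)) = Mul(Rational(-1, 5), -72) = Rational(72, 5))
Add(Add(99, -2), Function('C')(3)) = Add(Add(99, -2), Rational(72, 5)) = Add(97, Rational(72, 5)) = Rational(557, 5)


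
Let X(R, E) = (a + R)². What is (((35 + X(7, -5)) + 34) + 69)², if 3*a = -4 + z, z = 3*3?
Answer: 3678724/81 ≈ 45416.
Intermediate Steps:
z = 9
a = 5/3 (a = (-4 + 9)/3 = (⅓)*5 = 5/3 ≈ 1.6667)
X(R, E) = (5/3 + R)²
(((35 + X(7, -5)) + 34) + 69)² = (((35 + (5 + 3*7)²/9) + 34) + 69)² = (((35 + (5 + 21)²/9) + 34) + 69)² = (((35 + (⅑)*26²) + 34) + 69)² = (((35 + (⅑)*676) + 34) + 69)² = (((35 + 676/9) + 34) + 69)² = ((991/9 + 34) + 69)² = (1297/9 + 69)² = (1918/9)² = 3678724/81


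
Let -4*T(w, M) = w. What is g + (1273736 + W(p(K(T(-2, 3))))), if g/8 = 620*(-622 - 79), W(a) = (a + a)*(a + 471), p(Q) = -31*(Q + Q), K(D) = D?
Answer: -2230504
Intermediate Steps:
T(w, M) = -w/4
p(Q) = -62*Q
W(a) = 2*a*(471 + a) (W(a) = (2*a)*(471 + a) = 2*a*(471 + a))
g = -3476960 (g = 8*(620*(-622 - 79)) = 8*(620*(-701)) = 8*(-434620) = -3476960)
g + (1273736 + W(p(K(T(-2, 3))))) = -3476960 + (1273736 + 2*(-(-31)*(-2)/2)*(471 - (-31)*(-2)/2)) = -3476960 + (1273736 + 2*(-62*1/2)*(471 - 62*1/2)) = -3476960 + (1273736 + 2*(-31)*(471 - 31)) = -3476960 + (1273736 + 2*(-31)*440) = -3476960 + (1273736 - 27280) = -3476960 + 1246456 = -2230504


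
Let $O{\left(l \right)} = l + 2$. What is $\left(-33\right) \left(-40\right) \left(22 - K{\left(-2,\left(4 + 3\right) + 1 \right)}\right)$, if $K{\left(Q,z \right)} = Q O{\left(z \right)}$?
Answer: $55440$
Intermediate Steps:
$O{\left(l \right)} = 2 + l$
$K{\left(Q,z \right)} = Q \left(2 + z\right)$
$\left(-33\right) \left(-40\right) \left(22 - K{\left(-2,\left(4 + 3\right) + 1 \right)}\right) = \left(-33\right) \left(-40\right) \left(22 - - 2 \left(2 + \left(\left(4 + 3\right) + 1\right)\right)\right) = 1320 \left(22 - - 2 \left(2 + \left(7 + 1\right)\right)\right) = 1320 \left(22 - - 2 \left(2 + 8\right)\right) = 1320 \left(22 - \left(-2\right) 10\right) = 1320 \left(22 - -20\right) = 1320 \left(22 + 20\right) = 1320 \cdot 42 = 55440$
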